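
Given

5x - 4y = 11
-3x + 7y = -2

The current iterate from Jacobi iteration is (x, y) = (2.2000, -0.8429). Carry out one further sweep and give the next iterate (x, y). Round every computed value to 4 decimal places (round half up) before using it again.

One sweep:
  x = (11 - (-4)·-0.8429) / (5) = 1.5257
  y = (-2 - (-3)·2.2000) / (7) = 0.6571

(1.5257, 0.6571)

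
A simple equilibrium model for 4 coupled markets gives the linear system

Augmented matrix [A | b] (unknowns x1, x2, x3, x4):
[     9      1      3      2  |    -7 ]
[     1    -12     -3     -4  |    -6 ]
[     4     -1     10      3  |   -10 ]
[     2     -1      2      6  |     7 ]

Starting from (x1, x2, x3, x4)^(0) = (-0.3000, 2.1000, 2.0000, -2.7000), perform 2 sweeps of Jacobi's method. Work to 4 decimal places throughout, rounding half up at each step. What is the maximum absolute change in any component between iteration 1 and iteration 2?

Iteration 1:
  x1 = (-7 - (1)·2.1000 - (3)·2.0000 - (2)·-2.7000) / (9) = -1.0778
  x2 = (-6 - (1)·-0.3000 - (-3)·2.0000 - (-4)·-2.7000) / (-12) = 0.8750
  x3 = (-10 - (4)·-0.3000 - (-1)·2.1000 - (3)·-2.7000) / (10) = 0.1400
  x4 = (7 - (2)·-0.3000 - (-1)·2.1000 - (2)·2.0000) / (6) = 0.9500
Iteration 2:
  x1 = (-7 - (1)·0.8750 - (3)·0.1400 - (2)·0.9500) / (9) = -1.1328
  x2 = (-6 - (1)·-1.0778 - (-3)·0.1400 - (-4)·0.9500) / (-12) = 0.0585
  x3 = (-10 - (4)·-1.0778 - (-1)·0.8750 - (3)·0.9500) / (10) = -0.7664
  x4 = (7 - (2)·-1.0778 - (-1)·0.8750 - (2)·0.1400) / (6) = 1.6251
Change: (-0.0550, -0.8165, -0.9064, 0.6751) → max |·| = 0.9064

0.9064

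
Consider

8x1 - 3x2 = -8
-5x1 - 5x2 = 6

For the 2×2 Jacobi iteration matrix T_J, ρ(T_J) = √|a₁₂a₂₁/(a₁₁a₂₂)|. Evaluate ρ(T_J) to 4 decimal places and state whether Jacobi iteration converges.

0.6124

a₁₂a₂₁/(a₁₁a₂₂) = (-3)·(-5) / ((8)·(-5)) = -0.375000
ρ = √|-0.375000| = √0.375000 = 0.6124
ρ < 1, so Jacobi converges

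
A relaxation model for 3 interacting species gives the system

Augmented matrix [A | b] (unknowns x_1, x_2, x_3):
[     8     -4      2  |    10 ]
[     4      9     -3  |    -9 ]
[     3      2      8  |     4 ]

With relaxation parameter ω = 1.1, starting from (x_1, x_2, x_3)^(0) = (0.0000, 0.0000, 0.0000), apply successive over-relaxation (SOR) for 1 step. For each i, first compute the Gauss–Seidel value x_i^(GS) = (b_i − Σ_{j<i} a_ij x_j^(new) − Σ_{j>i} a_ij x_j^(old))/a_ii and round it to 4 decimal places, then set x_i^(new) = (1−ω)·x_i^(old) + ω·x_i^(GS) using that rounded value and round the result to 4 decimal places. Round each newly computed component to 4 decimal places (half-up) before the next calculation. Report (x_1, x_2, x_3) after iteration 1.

(1.3750, -1.7722, 0.4701)

Iteration 1:
  x_1: GS value = (10 - (-4)·0.0000 - (2)·0.0000) / (8) = 1.2500;  x_1 ← (1−ω)·0.0000 + ω·1.2500 = 1.3750
  x_2: GS value = (-9 - (4)·1.3750 - (-3)·0.0000) / (9) = -1.6111;  x_2 ← (1−ω)·0.0000 + ω·-1.6111 = -1.7722
  x_3: GS value = (4 - (3)·1.3750 - (2)·-1.7722) / (8) = 0.4274;  x_3 ← (1−ω)·0.0000 + ω·0.4274 = 0.4701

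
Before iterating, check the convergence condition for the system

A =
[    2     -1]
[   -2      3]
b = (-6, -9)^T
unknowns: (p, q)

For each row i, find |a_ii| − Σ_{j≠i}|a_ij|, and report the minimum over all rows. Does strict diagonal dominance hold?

1

row 1: |2| − (1) = 1
row 2: |3| − (2) = 1
minimum over rows = 1 → strictly diagonally dominant (convergence guaranteed)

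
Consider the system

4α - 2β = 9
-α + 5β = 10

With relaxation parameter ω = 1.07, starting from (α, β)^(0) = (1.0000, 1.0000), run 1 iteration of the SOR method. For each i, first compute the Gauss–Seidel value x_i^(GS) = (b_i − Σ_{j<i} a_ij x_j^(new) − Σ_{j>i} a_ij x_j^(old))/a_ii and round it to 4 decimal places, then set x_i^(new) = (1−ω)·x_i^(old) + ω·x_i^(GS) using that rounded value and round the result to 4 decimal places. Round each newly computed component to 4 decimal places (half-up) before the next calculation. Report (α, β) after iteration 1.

Iteration 1:
  α: GS value = (9 - (-2)·1.0000) / (4) = 2.7500;  α ← (1−ω)·1.0000 + ω·2.7500 = 2.8725
  β: GS value = (10 - (-1)·2.8725) / (5) = 2.5745;  β ← (1−ω)·1.0000 + ω·2.5745 = 2.6847

(2.8725, 2.6847)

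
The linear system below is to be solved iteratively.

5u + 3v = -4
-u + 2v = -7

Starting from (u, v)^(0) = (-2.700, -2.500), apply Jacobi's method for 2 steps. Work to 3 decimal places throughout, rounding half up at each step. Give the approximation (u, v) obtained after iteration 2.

Iteration 1:
  u = (-4 - (3)·-2.500) / (5) = 0.700
  v = (-7 - (-1)·-2.700) / (2) = -4.850
Iteration 2:
  u = (-4 - (3)·-4.850) / (5) = 2.110
  v = (-7 - (-1)·0.700) / (2) = -3.150

(2.110, -3.150)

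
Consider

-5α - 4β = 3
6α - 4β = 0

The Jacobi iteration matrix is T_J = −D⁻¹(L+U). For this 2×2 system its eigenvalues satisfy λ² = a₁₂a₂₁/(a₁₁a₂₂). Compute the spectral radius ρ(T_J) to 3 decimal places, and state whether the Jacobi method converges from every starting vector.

a₁₂a₂₁/(a₁₁a₂₂) = (-4)·(6) / ((-5)·(-4)) = -1.200000
ρ = √|-1.200000| = √1.200000 = 1.095
ρ > 1, so Jacobi diverges

1.095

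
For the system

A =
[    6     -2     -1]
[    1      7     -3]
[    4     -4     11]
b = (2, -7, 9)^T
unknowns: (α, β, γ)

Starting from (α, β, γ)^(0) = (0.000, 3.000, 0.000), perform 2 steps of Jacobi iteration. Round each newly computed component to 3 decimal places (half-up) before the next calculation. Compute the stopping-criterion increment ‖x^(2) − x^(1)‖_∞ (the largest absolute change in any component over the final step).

Iteration 1:
  α = (2 - (-2)·3.000 - (-1)·0.000) / (6) = 1.333
  β = (-7 - (1)·0.000 - (-3)·0.000) / (7) = -1.000
  γ = (9 - (4)·0.000 - (-4)·3.000) / (11) = 1.909
Iteration 2:
  α = (2 - (-2)·-1.000 - (-1)·1.909) / (6) = 0.318
  β = (-7 - (1)·1.333 - (-3)·1.909) / (7) = -0.372
  γ = (9 - (4)·1.333 - (-4)·-1.000) / (11) = -0.030
Change: (-1.015, 0.628, -1.939) → max |·| = 1.939

1.939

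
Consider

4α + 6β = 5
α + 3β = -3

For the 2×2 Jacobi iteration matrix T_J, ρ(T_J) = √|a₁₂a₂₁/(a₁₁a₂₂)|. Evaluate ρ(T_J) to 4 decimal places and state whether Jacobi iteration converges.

0.7071

a₁₂a₂₁/(a₁₁a₂₂) = (6)·(1) / ((4)·(3)) = 0.500000
ρ = √|0.500000| = √0.500000 = 0.7071
ρ < 1, so Jacobi converges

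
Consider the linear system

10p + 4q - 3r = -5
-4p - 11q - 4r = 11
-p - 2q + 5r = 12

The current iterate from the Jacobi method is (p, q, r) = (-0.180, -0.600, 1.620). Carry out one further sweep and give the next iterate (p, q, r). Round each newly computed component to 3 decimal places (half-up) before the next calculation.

One sweep:
  p = (-5 - (4)·-0.600 - (-3)·1.620) / (10) = 0.226
  q = (11 - (-4)·-0.180 - (-4)·1.620) / (-11) = -1.524
  r = (12 - (-1)·-0.180 - (-2)·-0.600) / (5) = 2.124

(0.226, -1.524, 2.124)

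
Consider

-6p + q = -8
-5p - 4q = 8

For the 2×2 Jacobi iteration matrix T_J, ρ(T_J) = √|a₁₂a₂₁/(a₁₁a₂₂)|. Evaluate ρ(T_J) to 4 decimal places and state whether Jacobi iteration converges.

a₁₂a₂₁/(a₁₁a₂₂) = (1)·(-5) / ((-6)·(-4)) = -0.208333
ρ = √|-0.208333| = √0.208333 = 0.4564
ρ < 1, so Jacobi converges

0.4564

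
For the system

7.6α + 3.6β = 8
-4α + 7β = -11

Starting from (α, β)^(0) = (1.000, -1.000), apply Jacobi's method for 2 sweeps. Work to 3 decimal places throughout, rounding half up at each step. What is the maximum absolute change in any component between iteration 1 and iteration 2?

Iteration 1:
  α = (8 - (3.6)·-1.000) / (7.6) = 1.526
  β = (-11 - (-4)·1.000) / (7) = -1.000
Iteration 2:
  α = (8 - (3.6)·-1.000) / (7.6) = 1.526
  β = (-11 - (-4)·1.526) / (7) = -0.699
Change: (0.000, 0.301) → max |·| = 0.301

0.301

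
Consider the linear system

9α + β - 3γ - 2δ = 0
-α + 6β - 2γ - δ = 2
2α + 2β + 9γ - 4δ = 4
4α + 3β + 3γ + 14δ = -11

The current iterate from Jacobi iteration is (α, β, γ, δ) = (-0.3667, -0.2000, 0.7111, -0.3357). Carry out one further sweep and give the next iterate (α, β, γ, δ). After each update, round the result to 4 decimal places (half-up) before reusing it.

One sweep:
  α = (0 - (1)·-0.2000 - (-3)·0.7111 - (-2)·-0.3357) / (9) = 0.1847
  β = (2 - (-1)·-0.3667 - (-2)·0.7111 - (-1)·-0.3357) / (6) = 0.4533
  γ = (4 - (2)·-0.3667 - (2)·-0.2000 - (-4)·-0.3357) / (9) = 0.4212
  δ = (-11 - (4)·-0.3667 - (3)·-0.2000 - (3)·0.7111) / (14) = -0.7905

(0.1847, 0.4533, 0.4212, -0.7905)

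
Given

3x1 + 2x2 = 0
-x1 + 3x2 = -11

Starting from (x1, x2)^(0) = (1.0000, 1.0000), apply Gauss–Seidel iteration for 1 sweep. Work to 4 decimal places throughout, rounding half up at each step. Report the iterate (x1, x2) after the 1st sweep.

Iteration 1:
  x1 = (0 - (2)·1.0000) / (3) = -0.6667
  x2 = (-11 - (-1)·-0.6667) / (3) = -3.8889

(-0.6667, -3.8889)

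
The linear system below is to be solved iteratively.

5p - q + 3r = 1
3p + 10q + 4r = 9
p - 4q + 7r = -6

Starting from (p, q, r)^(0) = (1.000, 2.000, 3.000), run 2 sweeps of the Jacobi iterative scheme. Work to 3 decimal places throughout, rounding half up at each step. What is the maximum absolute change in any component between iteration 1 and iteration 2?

Iteration 1:
  p = (1 - (-1)·2.000 - (3)·3.000) / (5) = -1.200
  q = (9 - (3)·1.000 - (4)·3.000) / (10) = -0.600
  r = (-6 - (1)·1.000 - (-4)·2.000) / (7) = 0.143
Iteration 2:
  p = (1 - (-1)·-0.600 - (3)·0.143) / (5) = -0.006
  q = (9 - (3)·-1.200 - (4)·0.143) / (10) = 1.203
  r = (-6 - (1)·-1.200 - (-4)·-0.600) / (7) = -1.029
Change: (1.194, 1.803, -1.172) → max |·| = 1.803

1.803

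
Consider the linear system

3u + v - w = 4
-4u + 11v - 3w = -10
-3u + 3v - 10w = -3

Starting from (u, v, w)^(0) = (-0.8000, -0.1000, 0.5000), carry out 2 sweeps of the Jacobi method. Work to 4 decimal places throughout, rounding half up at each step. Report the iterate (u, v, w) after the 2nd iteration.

Iteration 1:
  u = (4 - (1)·-0.1000 - (-1)·0.5000) / (3) = 1.5333
  v = (-10 - (-4)·-0.8000 - (-3)·0.5000) / (11) = -1.0636
  w = (-3 - (-3)·-0.8000 - (3)·-0.1000) / (-10) = 0.5100
Iteration 2:
  u = (4 - (1)·-1.0636 - (-1)·0.5100) / (3) = 1.8579
  v = (-10 - (-4)·1.5333 - (-3)·0.5100) / (11) = -0.2124
  w = (-3 - (-3)·1.5333 - (3)·-1.0636) / (-10) = -0.4791

(1.8579, -0.2124, -0.4791)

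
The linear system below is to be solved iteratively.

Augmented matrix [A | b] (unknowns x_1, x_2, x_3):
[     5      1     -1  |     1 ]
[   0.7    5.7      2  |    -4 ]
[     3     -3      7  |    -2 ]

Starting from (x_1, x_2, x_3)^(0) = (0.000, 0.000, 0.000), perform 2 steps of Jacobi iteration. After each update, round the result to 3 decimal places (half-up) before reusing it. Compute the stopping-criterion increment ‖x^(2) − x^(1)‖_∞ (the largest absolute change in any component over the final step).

0.386

Iteration 1:
  x_1 = (1 - (1)·0.000 - (-1)·0.000) / (5) = 0.200
  x_2 = (-4 - (0.7)·0.000 - (2)·0.000) / (5.7) = -0.702
  x_3 = (-2 - (3)·0.000 - (-3)·0.000) / (7) = -0.286
Iteration 2:
  x_1 = (1 - (1)·-0.702 - (-1)·-0.286) / (5) = 0.283
  x_2 = (-4 - (0.7)·0.200 - (2)·-0.286) / (5.7) = -0.626
  x_3 = (-2 - (3)·0.200 - (-3)·-0.702) / (7) = -0.672
Change: (0.083, 0.076, -0.386) → max |·| = 0.386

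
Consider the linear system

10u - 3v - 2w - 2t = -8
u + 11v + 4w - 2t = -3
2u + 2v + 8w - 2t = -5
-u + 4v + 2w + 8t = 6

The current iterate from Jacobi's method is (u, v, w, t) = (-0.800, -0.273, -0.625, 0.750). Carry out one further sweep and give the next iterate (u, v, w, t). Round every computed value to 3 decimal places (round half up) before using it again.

(-0.857, 0.164, -0.169, 0.943)

One sweep:
  u = (-8 - (-3)·-0.273 - (-2)·-0.625 - (-2)·0.750) / (10) = -0.857
  v = (-3 - (1)·-0.800 - (4)·-0.625 - (-2)·0.750) / (11) = 0.164
  w = (-5 - (2)·-0.800 - (2)·-0.273 - (-2)·0.750) / (8) = -0.169
  t = (6 - (-1)·-0.800 - (4)·-0.273 - (2)·-0.625) / (8) = 0.943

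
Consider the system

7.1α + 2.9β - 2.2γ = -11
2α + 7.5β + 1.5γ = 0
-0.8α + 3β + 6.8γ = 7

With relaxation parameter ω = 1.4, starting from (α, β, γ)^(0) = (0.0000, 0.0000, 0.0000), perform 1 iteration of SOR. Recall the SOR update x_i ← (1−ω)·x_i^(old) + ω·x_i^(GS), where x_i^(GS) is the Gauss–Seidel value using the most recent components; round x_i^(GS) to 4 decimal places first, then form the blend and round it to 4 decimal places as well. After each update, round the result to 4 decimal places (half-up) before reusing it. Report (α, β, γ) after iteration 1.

(-2.1690, 0.8098, 0.5838)

Iteration 1:
  α: GS value = (-11 - (2.9)·0.0000 - (-2.2)·0.0000) / (7.1) = -1.5493;  α ← (1−ω)·0.0000 + ω·-1.5493 = -2.1690
  β: GS value = (0 - (2)·-2.1690 - (1.5)·0.0000) / (7.5) = 0.5784;  β ← (1−ω)·0.0000 + ω·0.5784 = 0.8098
  γ: GS value = (7 - (-0.8)·-2.1690 - (3)·0.8098) / (6.8) = 0.4170;  γ ← (1−ω)·0.0000 + ω·0.4170 = 0.5838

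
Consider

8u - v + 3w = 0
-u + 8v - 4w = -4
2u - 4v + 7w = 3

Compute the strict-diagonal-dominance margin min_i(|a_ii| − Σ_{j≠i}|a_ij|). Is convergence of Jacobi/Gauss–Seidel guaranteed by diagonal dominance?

1

row 1: |8| − (1+3) = 4
row 2: |8| − (1+4) = 3
row 3: |7| − (2+4) = 1
minimum over rows = 1 → strictly diagonally dominant (convergence guaranteed)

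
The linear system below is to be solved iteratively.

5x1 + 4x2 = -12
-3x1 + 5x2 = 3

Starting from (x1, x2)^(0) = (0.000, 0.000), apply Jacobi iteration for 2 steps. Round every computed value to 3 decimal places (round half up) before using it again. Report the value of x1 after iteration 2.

Iteration 1:
  x1 = (-12 - (4)·0.000) / (5) = -2.400
  x2 = (3 - (-3)·0.000) / (5) = 0.600
Iteration 2:
  x1 = (-12 - (4)·0.600) / (5) = -2.880
  x2 = (3 - (-3)·-2.400) / (5) = -0.840

-2.880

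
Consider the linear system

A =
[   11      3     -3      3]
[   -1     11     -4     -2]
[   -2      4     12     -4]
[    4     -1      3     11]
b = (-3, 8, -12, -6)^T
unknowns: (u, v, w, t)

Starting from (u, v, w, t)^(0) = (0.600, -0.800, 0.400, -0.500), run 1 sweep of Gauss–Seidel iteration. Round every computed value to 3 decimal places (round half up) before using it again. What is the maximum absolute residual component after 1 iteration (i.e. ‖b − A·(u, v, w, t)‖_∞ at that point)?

Iteration 1:
  u = (-3 - (3)·-0.800 - (-3)·0.400 - (3)·-0.500) / (11) = 0.191
  v = (8 - (-1)·0.191 - (-4)·0.400 - (-2)·-0.500) / (11) = 0.799
  w = (-12 - (-2)·0.191 - (4)·0.799 - (-4)·-0.500) / (12) = -1.401
  t = (-6 - (4)·0.191 - (-1)·0.799 - (3)·-1.401) / (11) = -0.160
Residual b − A·x = (-11.221, -6.522, 1.358, -0.002); ∞-norm = 11.221

11.221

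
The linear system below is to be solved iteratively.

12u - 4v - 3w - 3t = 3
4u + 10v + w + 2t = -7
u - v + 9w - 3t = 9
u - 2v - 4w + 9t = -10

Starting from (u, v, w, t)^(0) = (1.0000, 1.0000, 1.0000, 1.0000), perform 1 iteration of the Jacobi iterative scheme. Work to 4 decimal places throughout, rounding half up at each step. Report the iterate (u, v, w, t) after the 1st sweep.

Iteration 1:
  u = (3 - (-4)·1.0000 - (-3)·1.0000 - (-3)·1.0000) / (12) = 1.0833
  v = (-7 - (4)·1.0000 - (1)·1.0000 - (2)·1.0000) / (10) = -1.4000
  w = (9 - (1)·1.0000 - (-1)·1.0000 - (-3)·1.0000) / (9) = 1.3333
  t = (-10 - (1)·1.0000 - (-2)·1.0000 - (-4)·1.0000) / (9) = -0.5556

(1.0833, -1.4000, 1.3333, -0.5556)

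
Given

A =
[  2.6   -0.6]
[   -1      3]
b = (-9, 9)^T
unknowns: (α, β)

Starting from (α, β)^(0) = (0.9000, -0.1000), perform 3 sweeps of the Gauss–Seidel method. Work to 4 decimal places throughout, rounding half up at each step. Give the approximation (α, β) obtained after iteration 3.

(-3.0029, 1.9990)

Iteration 1:
  α = (-9 - (-0.6)·-0.1000) / (2.6) = -3.4846
  β = (9 - (-1)·-3.4846) / (3) = 1.8385
Iteration 2:
  α = (-9 - (-0.6)·1.8385) / (2.6) = -3.0373
  β = (9 - (-1)·-3.0373) / (3) = 1.9876
Iteration 3:
  α = (-9 - (-0.6)·1.9876) / (2.6) = -3.0029
  β = (9 - (-1)·-3.0029) / (3) = 1.9990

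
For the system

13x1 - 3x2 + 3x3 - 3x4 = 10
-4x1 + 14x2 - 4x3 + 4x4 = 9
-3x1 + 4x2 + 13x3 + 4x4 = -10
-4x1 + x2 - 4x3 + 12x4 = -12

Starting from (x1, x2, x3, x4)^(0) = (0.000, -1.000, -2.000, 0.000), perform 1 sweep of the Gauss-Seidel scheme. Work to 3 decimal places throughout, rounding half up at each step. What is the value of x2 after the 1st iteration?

Iteration 1:
  x1 = (10 - (-3)·-1.000 - (3)·-2.000 - (-3)·0.000) / (13) = 1.000
  x2 = (9 - (-4)·1.000 - (-4)·-2.000 - (4)·0.000) / (14) = 0.357
  x3 = (-10 - (-3)·1.000 - (4)·0.357 - (4)·0.000) / (13) = -0.648
  x4 = (-12 - (-4)·1.000 - (1)·0.357 - (-4)·-0.648) / (12) = -0.912

0.357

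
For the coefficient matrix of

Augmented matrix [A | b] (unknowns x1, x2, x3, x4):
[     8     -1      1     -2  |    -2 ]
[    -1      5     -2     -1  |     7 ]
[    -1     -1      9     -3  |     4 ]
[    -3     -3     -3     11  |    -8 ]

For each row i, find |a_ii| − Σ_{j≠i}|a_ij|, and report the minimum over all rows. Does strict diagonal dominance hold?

row 1: |8| − (1+1+2) = 4
row 2: |5| − (1+2+1) = 1
row 3: |9| − (1+1+3) = 4
row 4: |11| − (3+3+3) = 2
minimum over rows = 1 → strictly diagonally dominant (convergence guaranteed)

1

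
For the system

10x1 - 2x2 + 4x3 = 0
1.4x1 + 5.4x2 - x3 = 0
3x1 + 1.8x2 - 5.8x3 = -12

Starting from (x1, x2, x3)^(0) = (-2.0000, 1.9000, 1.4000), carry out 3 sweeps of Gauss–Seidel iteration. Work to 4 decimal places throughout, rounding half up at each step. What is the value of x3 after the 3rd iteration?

Iteration 1:
  x1 = (0 - (-2)·1.9000 - (4)·1.4000) / (10) = -0.1800
  x2 = (0 - (1.4)·-0.1800 - (-1)·1.4000) / (5.4) = 0.3059
  x3 = (-12 - (3)·-0.1800 - (1.8)·0.3059) / (-5.8) = 2.0708
Iteration 2:
  x1 = (0 - (-2)·0.3059 - (4)·2.0708) / (10) = -0.7671
  x2 = (0 - (1.4)·-0.7671 - (-1)·2.0708) / (5.4) = 0.5824
  x3 = (-12 - (3)·-0.7671 - (1.8)·0.5824) / (-5.8) = 1.8529
Iteration 3:
  x1 = (0 - (-2)·0.5824 - (4)·1.8529) / (10) = -0.6247
  x2 = (0 - (1.4)·-0.6247 - (-1)·1.8529) / (5.4) = 0.5051
  x3 = (-12 - (3)·-0.6247 - (1.8)·0.5051) / (-5.8) = 1.9026

1.9026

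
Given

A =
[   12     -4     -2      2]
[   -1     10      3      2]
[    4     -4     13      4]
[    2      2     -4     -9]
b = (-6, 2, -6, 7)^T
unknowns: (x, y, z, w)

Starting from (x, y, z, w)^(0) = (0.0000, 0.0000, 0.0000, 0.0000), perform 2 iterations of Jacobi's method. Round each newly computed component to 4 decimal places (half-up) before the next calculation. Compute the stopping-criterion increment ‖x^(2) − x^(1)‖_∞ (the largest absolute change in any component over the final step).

0.4547

Iteration 1:
  x = (-6 - (-4)·0.0000 - (-2)·0.0000 - (2)·0.0000) / (12) = -0.5000
  y = (2 - (-1)·0.0000 - (3)·0.0000 - (2)·0.0000) / (10) = 0.2000
  z = (-6 - (4)·0.0000 - (-4)·0.0000 - (4)·0.0000) / (13) = -0.4615
  w = (7 - (2)·0.0000 - (2)·0.0000 - (-4)·0.0000) / (-9) = -0.7778
Iteration 2:
  x = (-6 - (-4)·0.2000 - (-2)·-0.4615 - (2)·-0.7778) / (12) = -0.3806
  y = (2 - (-1)·-0.5000 - (3)·-0.4615 - (2)·-0.7778) / (10) = 0.4440
  z = (-6 - (4)·-0.5000 - (-4)·0.2000 - (4)·-0.7778) / (13) = -0.0068
  w = (7 - (2)·-0.5000 - (2)·0.2000 - (-4)·-0.4615) / (-9) = -0.6393
Change: (0.1194, 0.2440, 0.4547, 0.1385) → max |·| = 0.4547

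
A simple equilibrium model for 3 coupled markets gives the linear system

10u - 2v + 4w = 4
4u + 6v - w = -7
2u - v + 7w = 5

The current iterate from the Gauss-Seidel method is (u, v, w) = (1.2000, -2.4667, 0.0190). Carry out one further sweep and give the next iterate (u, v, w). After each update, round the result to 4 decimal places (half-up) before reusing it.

(-0.1009, -1.0962, 0.5865)

One sweep:
  u = (4 - (-2)·-2.4667 - (4)·0.0190) / (10) = -0.1009
  v = (-7 - (4)·-0.1009 - (-1)·0.0190) / (6) = -1.0962
  w = (5 - (2)·-0.1009 - (-1)·-1.0962) / (7) = 0.5865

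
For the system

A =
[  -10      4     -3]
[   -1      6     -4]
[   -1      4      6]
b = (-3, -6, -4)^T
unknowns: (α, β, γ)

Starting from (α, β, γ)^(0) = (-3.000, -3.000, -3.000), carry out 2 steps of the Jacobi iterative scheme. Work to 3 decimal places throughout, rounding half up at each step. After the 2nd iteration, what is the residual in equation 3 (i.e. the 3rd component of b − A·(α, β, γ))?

Iteration 1:
  α = (-3 - (4)·-3.000 - (-3)·-3.000) / (-10) = 0.000
  β = (-6 - (-1)·-3.000 - (-4)·-3.000) / (6) = -3.500
  γ = (-4 - (-1)·-3.000 - (4)·-3.000) / (6) = 0.833
Iteration 2:
  α = (-3 - (4)·-3.500 - (-3)·0.833) / (-10) = -1.350
  β = (-6 - (-1)·0.000 - (-4)·0.833) / (6) = -0.445
  γ = (-4 - (-1)·0.000 - (4)·-3.500) / (6) = 1.667
Residual b − A·x = (-9.719, 1.988, -13.572)

-13.572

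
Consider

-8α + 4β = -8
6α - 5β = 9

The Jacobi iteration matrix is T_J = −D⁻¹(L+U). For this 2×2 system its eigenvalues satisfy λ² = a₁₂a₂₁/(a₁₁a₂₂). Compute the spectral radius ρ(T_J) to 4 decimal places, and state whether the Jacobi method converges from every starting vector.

0.7746

a₁₂a₂₁/(a₁₁a₂₂) = (4)·(6) / ((-8)·(-5)) = 0.600000
ρ = √|0.600000| = √0.600000 = 0.7746
ρ < 1, so Jacobi converges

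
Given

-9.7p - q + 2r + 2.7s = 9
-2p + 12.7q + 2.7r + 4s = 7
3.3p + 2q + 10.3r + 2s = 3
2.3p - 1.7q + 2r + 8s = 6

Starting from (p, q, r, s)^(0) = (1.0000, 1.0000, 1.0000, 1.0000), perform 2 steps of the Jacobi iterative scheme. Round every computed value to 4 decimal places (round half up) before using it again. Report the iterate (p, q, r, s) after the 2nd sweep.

(-0.9143, 0.4200, 0.3486, 1.0499)

Iteration 1:
  p = (9 - (-1)·1.0000 - (2)·1.0000 - (2.7)·1.0000) / (-9.7) = -0.5464
  q = (7 - (-2)·1.0000 - (2.7)·1.0000 - (4)·1.0000) / (12.7) = 0.1811
  r = (3 - (3.3)·1.0000 - (2)·1.0000 - (2)·1.0000) / (10.3) = -0.4175
  s = (6 - (2.3)·1.0000 - (-1.7)·1.0000 - (2)·1.0000) / (8) = 0.4250
Iteration 2:
  p = (9 - (-1)·0.1811 - (2)·-0.4175 - (2.7)·0.4250) / (-9.7) = -0.9143
  q = (7 - (-2)·-0.5464 - (2.7)·-0.4175 - (4)·0.4250) / (12.7) = 0.4200
  r = (3 - (3.3)·-0.5464 - (2)·0.1811 - (2)·0.4250) / (10.3) = 0.3486
  s = (6 - (2.3)·-0.5464 - (-1.7)·0.1811 - (2)·-0.4175) / (8) = 1.0499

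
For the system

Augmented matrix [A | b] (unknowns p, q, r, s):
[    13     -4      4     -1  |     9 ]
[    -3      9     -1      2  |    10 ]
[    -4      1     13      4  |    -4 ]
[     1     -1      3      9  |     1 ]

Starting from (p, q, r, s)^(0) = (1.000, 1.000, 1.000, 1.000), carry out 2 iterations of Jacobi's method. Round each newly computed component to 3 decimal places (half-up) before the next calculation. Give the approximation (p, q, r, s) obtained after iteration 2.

Iteration 1:
  p = (9 - (-4)·1.000 - (4)·1.000 - (-1)·1.000) / (13) = 0.769
  q = (10 - (-3)·1.000 - (-1)·1.000 - (2)·1.000) / (9) = 1.333
  r = (-4 - (-4)·1.000 - (1)·1.000 - (4)·1.000) / (13) = -0.385
  s = (1 - (1)·1.000 - (-1)·1.000 - (3)·1.000) / (9) = -0.222
Iteration 2:
  p = (9 - (-4)·1.333 - (4)·-0.385 - (-1)·-0.222) / (13) = 1.204
  q = (10 - (-3)·0.769 - (-1)·-0.385 - (2)·-0.222) / (9) = 1.374
  r = (-4 - (-4)·0.769 - (1)·1.333 - (4)·-0.222) / (13) = -0.105
  s = (1 - (1)·0.769 - (-1)·1.333 - (3)·-0.385) / (9) = 0.302

(1.204, 1.374, -0.105, 0.302)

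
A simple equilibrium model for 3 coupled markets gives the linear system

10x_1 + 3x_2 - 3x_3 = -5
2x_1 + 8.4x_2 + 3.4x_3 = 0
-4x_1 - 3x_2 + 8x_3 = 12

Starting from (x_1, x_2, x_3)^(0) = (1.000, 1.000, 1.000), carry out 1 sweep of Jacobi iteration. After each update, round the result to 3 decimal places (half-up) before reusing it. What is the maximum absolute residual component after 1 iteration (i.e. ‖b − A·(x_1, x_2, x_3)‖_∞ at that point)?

Iteration 1:
  x_1 = (-5 - (3)·1.000 - (-3)·1.000) / (10) = -0.500
  x_2 = (0 - (2)·1.000 - (3.4)·1.000) / (8.4) = -0.643
  x_3 = (12 - (-4)·1.000 - (-3)·1.000) / (8) = 2.375
Residual b − A·x = (9.054, -1.674, -10.929); ∞-norm = 10.929

10.929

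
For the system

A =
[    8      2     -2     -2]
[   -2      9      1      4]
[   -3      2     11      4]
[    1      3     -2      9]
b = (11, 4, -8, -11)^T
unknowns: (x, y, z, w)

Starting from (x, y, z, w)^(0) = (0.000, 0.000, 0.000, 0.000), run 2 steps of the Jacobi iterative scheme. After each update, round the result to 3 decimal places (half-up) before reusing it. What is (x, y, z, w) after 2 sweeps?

(0.777, 1.374, 0.011, -1.685)

Iteration 1:
  x = (11 - (2)·0.000 - (-2)·0.000 - (-2)·0.000) / (8) = 1.375
  y = (4 - (-2)·0.000 - (1)·0.000 - (4)·0.000) / (9) = 0.444
  z = (-8 - (-3)·0.000 - (2)·0.000 - (4)·0.000) / (11) = -0.727
  w = (-11 - (1)·0.000 - (3)·0.000 - (-2)·0.000) / (9) = -1.222
Iteration 2:
  x = (11 - (2)·0.444 - (-2)·-0.727 - (-2)·-1.222) / (8) = 0.777
  y = (4 - (-2)·1.375 - (1)·-0.727 - (4)·-1.222) / (9) = 1.374
  z = (-8 - (-3)·1.375 - (2)·0.444 - (4)·-1.222) / (11) = 0.011
  w = (-11 - (1)·1.375 - (3)·0.444 - (-2)·-0.727) / (9) = -1.685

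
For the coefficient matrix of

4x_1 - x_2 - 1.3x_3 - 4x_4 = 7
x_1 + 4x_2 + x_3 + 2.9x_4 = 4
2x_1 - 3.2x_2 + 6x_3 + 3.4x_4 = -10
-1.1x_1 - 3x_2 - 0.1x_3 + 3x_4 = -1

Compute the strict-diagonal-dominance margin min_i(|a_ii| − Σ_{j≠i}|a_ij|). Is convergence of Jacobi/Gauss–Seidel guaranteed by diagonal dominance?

row 1: |4| − (1+1.3+4) = -2.3
row 2: |4| − (1+1+2.9) = -0.9
row 3: |6| − (2+3.2+3.4) = -2.6
row 4: |3| − (1.1+3+0.1) = -1.2
minimum over rows = -2.6 → not strictly diagonally dominant

-2.6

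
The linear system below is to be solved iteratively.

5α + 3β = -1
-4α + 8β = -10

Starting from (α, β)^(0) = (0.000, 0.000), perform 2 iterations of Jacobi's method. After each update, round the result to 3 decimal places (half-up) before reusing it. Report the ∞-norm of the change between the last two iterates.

0.750

Iteration 1:
  α = (-1 - (3)·0.000) / (5) = -0.200
  β = (-10 - (-4)·0.000) / (8) = -1.250
Iteration 2:
  α = (-1 - (3)·-1.250) / (5) = 0.550
  β = (-10 - (-4)·-0.200) / (8) = -1.350
Change: (0.750, -0.100) → max |·| = 0.750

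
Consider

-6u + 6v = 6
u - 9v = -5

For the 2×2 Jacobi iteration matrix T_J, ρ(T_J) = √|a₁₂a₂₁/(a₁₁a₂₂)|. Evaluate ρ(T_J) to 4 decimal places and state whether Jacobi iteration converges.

0.3333

a₁₂a₂₁/(a₁₁a₂₂) = (6)·(1) / ((-6)·(-9)) = 0.111111
ρ = √|0.111111| = √0.111111 = 0.3333
ρ < 1, so Jacobi converges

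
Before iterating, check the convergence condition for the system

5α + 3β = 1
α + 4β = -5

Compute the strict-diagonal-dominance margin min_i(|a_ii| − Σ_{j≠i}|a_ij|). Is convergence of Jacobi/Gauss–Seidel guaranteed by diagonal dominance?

2

row 1: |5| − (3) = 2
row 2: |4| − (1) = 3
minimum over rows = 2 → strictly diagonally dominant (convergence guaranteed)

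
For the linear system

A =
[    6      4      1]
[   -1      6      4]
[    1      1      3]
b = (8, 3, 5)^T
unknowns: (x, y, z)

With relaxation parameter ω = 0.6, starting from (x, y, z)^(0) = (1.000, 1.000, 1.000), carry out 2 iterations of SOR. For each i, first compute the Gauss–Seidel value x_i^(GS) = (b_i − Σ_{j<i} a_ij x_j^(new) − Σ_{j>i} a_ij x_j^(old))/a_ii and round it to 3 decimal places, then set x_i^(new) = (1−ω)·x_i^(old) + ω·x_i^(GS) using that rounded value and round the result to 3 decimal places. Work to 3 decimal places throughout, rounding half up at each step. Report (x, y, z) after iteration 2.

(0.813, 0.055, 1.301)

Iteration 1:
  x: GS value = (8 - (4)·1.000 - (1)·1.000) / (6) = 0.500;  x ← (1−ω)·1.000 + ω·0.500 = 0.700
  y: GS value = (3 - (-1)·0.700 - (4)·1.000) / (6) = -0.050;  y ← (1−ω)·1.000 + ω·-0.050 = 0.370
  z: GS value = (5 - (1)·0.700 - (1)·0.370) / (3) = 1.310;  z ← (1−ω)·1.000 + ω·1.310 = 1.186
Iteration 2:
  x: GS value = (8 - (4)·0.370 - (1)·1.186) / (6) = 0.889;  x ← (1−ω)·0.700 + ω·0.889 = 0.813
  y: GS value = (3 - (-1)·0.813 - (4)·1.186) / (6) = -0.155;  y ← (1−ω)·0.370 + ω·-0.155 = 0.055
  z: GS value = (5 - (1)·0.813 - (1)·0.055) / (3) = 1.377;  z ← (1−ω)·1.186 + ω·1.377 = 1.301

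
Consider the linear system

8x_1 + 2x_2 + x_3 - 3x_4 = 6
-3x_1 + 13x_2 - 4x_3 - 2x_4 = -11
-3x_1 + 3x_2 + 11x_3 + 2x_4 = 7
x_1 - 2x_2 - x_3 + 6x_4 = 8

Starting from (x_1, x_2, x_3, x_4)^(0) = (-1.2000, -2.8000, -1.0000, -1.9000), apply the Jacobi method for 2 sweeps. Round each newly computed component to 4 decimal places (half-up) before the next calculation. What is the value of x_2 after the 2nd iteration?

Iteration 1:
  x_1 = (6 - (2)·-2.8000 - (1)·-1.0000 - (-3)·-1.9000) / (8) = 0.8625
  x_2 = (-11 - (-3)·-1.2000 - (-4)·-1.0000 - (-2)·-1.9000) / (13) = -1.7231
  x_3 = (7 - (-3)·-1.2000 - (3)·-2.8000 - (2)·-1.9000) / (11) = 1.4182
  x_4 = (8 - (1)·-1.2000 - (-2)·-2.8000 - (-1)·-1.0000) / (6) = 0.4333
Iteration 2:
  x_1 = (6 - (2)·-1.7231 - (1)·1.4182 - (-3)·0.4333) / (8) = 1.1660
  x_2 = (-11 - (-3)·0.8625 - (-4)·1.4182 - (-2)·0.4333) / (13) = -0.1441
  x_3 = (7 - (-3)·0.8625 - (3)·-1.7231 - (2)·0.4333) / (11) = 1.2627
  x_4 = (8 - (1)·0.8625 - (-2)·-1.7231 - (-1)·1.4182) / (6) = 0.8516

-0.1441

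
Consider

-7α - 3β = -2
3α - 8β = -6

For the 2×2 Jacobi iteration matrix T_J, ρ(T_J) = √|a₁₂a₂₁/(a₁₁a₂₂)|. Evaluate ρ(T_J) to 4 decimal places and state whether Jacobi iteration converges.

a₁₂a₂₁/(a₁₁a₂₂) = (-3)·(3) / ((-7)·(-8)) = -0.160714
ρ = √|-0.160714| = √0.160714 = 0.4009
ρ < 1, so Jacobi converges

0.4009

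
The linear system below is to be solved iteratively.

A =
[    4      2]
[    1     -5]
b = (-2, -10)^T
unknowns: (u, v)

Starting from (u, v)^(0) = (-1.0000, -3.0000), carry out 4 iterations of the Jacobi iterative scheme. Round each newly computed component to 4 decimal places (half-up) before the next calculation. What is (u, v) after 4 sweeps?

(-1.3600, 1.6800)

Iteration 1:
  u = (-2 - (2)·-3.0000) / (4) = 1.0000
  v = (-10 - (1)·-1.0000) / (-5) = 1.8000
Iteration 2:
  u = (-2 - (2)·1.8000) / (4) = -1.4000
  v = (-10 - (1)·1.0000) / (-5) = 2.2000
Iteration 3:
  u = (-2 - (2)·2.2000) / (4) = -1.6000
  v = (-10 - (1)·-1.4000) / (-5) = 1.7200
Iteration 4:
  u = (-2 - (2)·1.7200) / (4) = -1.3600
  v = (-10 - (1)·-1.6000) / (-5) = 1.6800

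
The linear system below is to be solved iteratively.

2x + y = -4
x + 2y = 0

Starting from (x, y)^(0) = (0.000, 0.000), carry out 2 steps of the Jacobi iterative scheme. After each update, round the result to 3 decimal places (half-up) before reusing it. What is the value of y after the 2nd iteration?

1.000

Iteration 1:
  x = (-4 - (1)·0.000) / (2) = -2.000
  y = (0 - (1)·0.000) / (2) = 0.000
Iteration 2:
  x = (-4 - (1)·0.000) / (2) = -2.000
  y = (0 - (1)·-2.000) / (2) = 1.000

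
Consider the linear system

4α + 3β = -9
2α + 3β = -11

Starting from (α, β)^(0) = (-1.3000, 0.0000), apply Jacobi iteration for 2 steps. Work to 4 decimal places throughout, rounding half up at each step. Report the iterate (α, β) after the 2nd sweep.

(-0.1500, -2.1667)

Iteration 1:
  α = (-9 - (3)·0.0000) / (4) = -2.2500
  β = (-11 - (2)·-1.3000) / (3) = -2.8000
Iteration 2:
  α = (-9 - (3)·-2.8000) / (4) = -0.1500
  β = (-11 - (2)·-2.2500) / (3) = -2.1667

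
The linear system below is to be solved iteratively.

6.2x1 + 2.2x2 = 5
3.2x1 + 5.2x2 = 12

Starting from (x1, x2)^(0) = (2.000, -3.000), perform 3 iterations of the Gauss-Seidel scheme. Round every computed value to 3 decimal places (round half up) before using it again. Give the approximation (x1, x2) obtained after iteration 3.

(0.074, 2.262)

Iteration 1:
  x1 = (5 - (2.2)·-3.000) / (6.2) = 1.871
  x2 = (12 - (3.2)·1.871) / (5.2) = 1.156
Iteration 2:
  x1 = (5 - (2.2)·1.156) / (6.2) = 0.396
  x2 = (12 - (3.2)·0.396) / (5.2) = 2.064
Iteration 3:
  x1 = (5 - (2.2)·2.064) / (6.2) = 0.074
  x2 = (12 - (3.2)·0.074) / (5.2) = 2.262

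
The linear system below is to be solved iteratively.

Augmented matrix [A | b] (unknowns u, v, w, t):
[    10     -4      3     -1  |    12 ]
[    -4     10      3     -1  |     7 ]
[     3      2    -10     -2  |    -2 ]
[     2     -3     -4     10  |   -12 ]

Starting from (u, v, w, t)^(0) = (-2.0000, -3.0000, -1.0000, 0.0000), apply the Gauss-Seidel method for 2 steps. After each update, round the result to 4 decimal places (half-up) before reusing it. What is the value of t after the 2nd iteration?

-0.7800

Iteration 1:
  u = (12 - (-4)·-3.0000 - (3)·-1.0000 - (-1)·0.0000) / (10) = 0.3000
  v = (7 - (-4)·0.3000 - (3)·-1.0000 - (-1)·0.0000) / (10) = 1.1200
  w = (-2 - (3)·0.3000 - (2)·1.1200 - (-2)·0.0000) / (-10) = 0.5140
  t = (-12 - (2)·0.3000 - (-3)·1.1200 - (-4)·0.5140) / (10) = -0.7184
Iteration 2:
  u = (12 - (-4)·1.1200 - (3)·0.5140 - (-1)·-0.7184) / (10) = 1.4220
  v = (7 - (-4)·1.4220 - (3)·0.5140 - (-1)·-0.7184) / (10) = 1.0428
  w = (-2 - (3)·1.4220 - (2)·1.0428 - (-2)·-0.7184) / (-10) = 0.9788
  t = (-12 - (2)·1.4220 - (-3)·1.0428 - (-4)·0.9788) / (10) = -0.7800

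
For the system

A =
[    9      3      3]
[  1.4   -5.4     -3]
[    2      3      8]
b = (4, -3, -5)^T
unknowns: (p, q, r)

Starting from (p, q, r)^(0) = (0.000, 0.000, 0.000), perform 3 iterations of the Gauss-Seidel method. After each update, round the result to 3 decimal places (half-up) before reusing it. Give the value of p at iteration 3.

0.439

Iteration 1:
  p = (4 - (3)·0.000 - (3)·0.000) / (9) = 0.444
  q = (-3 - (1.4)·0.444 - (-3)·0.000) / (-5.4) = 0.671
  r = (-5 - (2)·0.444 - (3)·0.671) / (8) = -0.988
Iteration 2:
  p = (4 - (3)·0.671 - (3)·-0.988) / (9) = 0.550
  q = (-3 - (1.4)·0.550 - (-3)·-0.988) / (-5.4) = 1.247
  r = (-5 - (2)·0.550 - (3)·1.247) / (8) = -1.230
Iteration 3:
  p = (4 - (3)·1.247 - (3)·-1.230) / (9) = 0.439
  q = (-3 - (1.4)·0.439 - (-3)·-1.230) / (-5.4) = 1.353
  r = (-5 - (2)·0.439 - (3)·1.353) / (8) = -1.242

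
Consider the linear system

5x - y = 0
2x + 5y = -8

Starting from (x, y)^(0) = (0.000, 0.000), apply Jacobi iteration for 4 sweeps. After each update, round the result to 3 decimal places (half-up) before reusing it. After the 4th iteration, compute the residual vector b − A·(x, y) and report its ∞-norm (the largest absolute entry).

0.052

Iteration 1:
  x = (0 - (-1)·0.000) / (5) = 0.000
  y = (-8 - (2)·0.000) / (5) = -1.600
Iteration 2:
  x = (0 - (-1)·-1.600) / (5) = -0.320
  y = (-8 - (2)·0.000) / (5) = -1.600
Iteration 3:
  x = (0 - (-1)·-1.600) / (5) = -0.320
  y = (-8 - (2)·-0.320) / (5) = -1.472
Iteration 4:
  x = (0 - (-1)·-1.472) / (5) = -0.294
  y = (-8 - (2)·-0.320) / (5) = -1.472
Residual b − A·x = (-0.002, -0.052); ∞-norm = 0.052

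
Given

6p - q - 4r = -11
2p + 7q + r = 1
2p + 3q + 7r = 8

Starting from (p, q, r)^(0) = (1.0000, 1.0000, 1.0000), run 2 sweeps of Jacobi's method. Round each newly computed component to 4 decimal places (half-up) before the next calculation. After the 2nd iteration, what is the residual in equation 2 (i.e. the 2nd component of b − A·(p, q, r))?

Iteration 1:
  p = (-11 - (-1)·1.0000 - (-4)·1.0000) / (6) = -1.0000
  q = (1 - (2)·1.0000 - (1)·1.0000) / (7) = -0.2857
  r = (8 - (2)·1.0000 - (3)·1.0000) / (7) = 0.4286
Iteration 2:
  p = (-11 - (-1)·-0.2857 - (-4)·0.4286) / (6) = -1.5952
  q = (1 - (2)·-1.0000 - (1)·0.4286) / (7) = 0.3673
  r = (8 - (2)·-1.0000 - (3)·-0.2857) / (7) = 1.5510
Residual b − A·x = (5.1425, 0.0683, -0.7685)

0.0683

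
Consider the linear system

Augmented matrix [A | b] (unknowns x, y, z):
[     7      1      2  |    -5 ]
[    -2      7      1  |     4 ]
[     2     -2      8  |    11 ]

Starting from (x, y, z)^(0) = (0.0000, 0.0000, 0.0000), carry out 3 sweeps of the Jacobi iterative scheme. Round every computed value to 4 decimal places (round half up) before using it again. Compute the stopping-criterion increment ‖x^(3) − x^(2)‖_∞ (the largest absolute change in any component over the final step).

0.1815

Iteration 1:
  x = (-5 - (1)·0.0000 - (2)·0.0000) / (7) = -0.7143
  y = (4 - (-2)·0.0000 - (1)·0.0000) / (7) = 0.5714
  z = (11 - (2)·0.0000 - (-2)·0.0000) / (8) = 1.3750
Iteration 2:
  x = (-5 - (1)·0.5714 - (2)·1.3750) / (7) = -1.1888
  y = (4 - (-2)·-0.7143 - (1)·1.3750) / (7) = 0.1709
  z = (11 - (2)·-0.7143 - (-2)·0.5714) / (8) = 1.6964
Iteration 3:
  x = (-5 - (1)·0.1709 - (2)·1.6964) / (7) = -1.2234
  y = (4 - (-2)·-1.1888 - (1)·1.6964) / (7) = -0.0106
  z = (11 - (2)·-1.1888 - (-2)·0.1709) / (8) = 1.7149
Change: (-0.0346, -0.1815, 0.0185) → max |·| = 0.1815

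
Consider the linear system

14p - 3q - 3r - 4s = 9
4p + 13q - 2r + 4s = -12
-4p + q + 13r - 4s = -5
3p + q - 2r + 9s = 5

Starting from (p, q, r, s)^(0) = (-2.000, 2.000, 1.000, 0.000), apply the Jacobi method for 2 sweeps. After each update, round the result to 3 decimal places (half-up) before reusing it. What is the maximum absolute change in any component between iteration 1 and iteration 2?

Iteration 1:
  p = (9 - (-3)·2.000 - (-3)·1.000 - (-4)·0.000) / (14) = 1.286
  q = (-12 - (4)·-2.000 - (-2)·1.000 - (4)·0.000) / (13) = -0.154
  r = (-5 - (-4)·-2.000 - (1)·2.000 - (-4)·0.000) / (13) = -1.154
  s = (5 - (3)·-2.000 - (1)·2.000 - (-2)·1.000) / (9) = 1.222
Iteration 2:
  p = (9 - (-3)·-0.154 - (-3)·-1.154 - (-4)·1.222) / (14) = 0.712
  q = (-12 - (4)·1.286 - (-2)·-1.154 - (4)·1.222) / (13) = -1.872
  r = (-5 - (-4)·1.286 - (1)·-0.154 - (-4)·1.222) / (13) = 0.399
  s = (5 - (3)·1.286 - (1)·-0.154 - (-2)·-1.154) / (9) = -0.112
Change: (-0.574, -1.718, 1.553, -1.334) → max |·| = 1.718

1.718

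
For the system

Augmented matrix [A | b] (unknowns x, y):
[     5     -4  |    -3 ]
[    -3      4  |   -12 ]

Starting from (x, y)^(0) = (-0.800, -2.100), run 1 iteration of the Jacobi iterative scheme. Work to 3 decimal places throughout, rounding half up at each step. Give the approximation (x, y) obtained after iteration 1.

Iteration 1:
  x = (-3 - (-4)·-2.100) / (5) = -2.280
  y = (-12 - (-3)·-0.800) / (4) = -3.600

(-2.280, -3.600)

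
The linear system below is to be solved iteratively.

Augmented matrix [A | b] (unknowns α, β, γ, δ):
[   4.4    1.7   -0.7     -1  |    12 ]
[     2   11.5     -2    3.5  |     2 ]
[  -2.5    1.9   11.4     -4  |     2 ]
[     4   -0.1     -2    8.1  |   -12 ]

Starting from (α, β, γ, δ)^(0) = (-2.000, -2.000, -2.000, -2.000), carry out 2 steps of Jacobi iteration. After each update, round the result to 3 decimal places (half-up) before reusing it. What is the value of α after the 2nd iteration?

2.094

Iteration 1:
  α = (12 - (1.7)·-2.000 - (-0.7)·-2.000 - (-1)·-2.000) / (4.4) = 2.727
  β = (2 - (2)·-2.000 - (-2)·-2.000 - (3.5)·-2.000) / (11.5) = 0.783
  γ = (2 - (-2.5)·-2.000 - (1.9)·-2.000 - (-4)·-2.000) / (11.4) = -0.632
  δ = (-12 - (4)·-2.000 - (-0.1)·-2.000 - (-2)·-2.000) / (8.1) = -1.012
Iteration 2:
  α = (12 - (1.7)·0.783 - (-0.7)·-0.632 - (-1)·-1.012) / (4.4) = 2.094
  β = (2 - (2)·2.727 - (-2)·-0.632 - (3.5)·-1.012) / (11.5) = -0.102
  γ = (2 - (-2.5)·2.727 - (1.9)·0.783 - (-4)·-1.012) / (11.4) = 0.288
  δ = (-12 - (4)·2.727 - (-0.1)·0.783 - (-2)·-0.632) / (8.1) = -2.975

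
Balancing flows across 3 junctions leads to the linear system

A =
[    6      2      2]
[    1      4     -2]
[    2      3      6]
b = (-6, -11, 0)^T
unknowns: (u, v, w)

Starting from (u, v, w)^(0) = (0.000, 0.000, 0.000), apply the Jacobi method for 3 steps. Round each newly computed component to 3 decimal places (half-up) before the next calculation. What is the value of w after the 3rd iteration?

Iteration 1:
  u = (-6 - (2)·0.000 - (2)·0.000) / (6) = -1.000
  v = (-11 - (1)·0.000 - (-2)·0.000) / (4) = -2.750
  w = (0 - (2)·0.000 - (3)·0.000) / (6) = 0.000
Iteration 2:
  u = (-6 - (2)·-2.750 - (2)·0.000) / (6) = -0.083
  v = (-11 - (1)·-1.000 - (-2)·0.000) / (4) = -2.500
  w = (0 - (2)·-1.000 - (3)·-2.750) / (6) = 1.708
Iteration 3:
  u = (-6 - (2)·-2.500 - (2)·1.708) / (6) = -0.736
  v = (-11 - (1)·-0.083 - (-2)·1.708) / (4) = -1.875
  w = (0 - (2)·-0.083 - (3)·-2.500) / (6) = 1.278

1.278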